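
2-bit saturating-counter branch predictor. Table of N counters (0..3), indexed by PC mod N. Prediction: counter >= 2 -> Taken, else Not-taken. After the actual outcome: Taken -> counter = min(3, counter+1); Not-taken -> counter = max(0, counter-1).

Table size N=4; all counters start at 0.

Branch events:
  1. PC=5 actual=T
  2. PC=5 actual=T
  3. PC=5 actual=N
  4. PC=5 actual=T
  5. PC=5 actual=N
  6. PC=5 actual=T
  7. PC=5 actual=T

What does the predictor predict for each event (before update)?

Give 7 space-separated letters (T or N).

Ev 1: PC=5 idx=1 pred=N actual=T -> ctr[1]=1
Ev 2: PC=5 idx=1 pred=N actual=T -> ctr[1]=2
Ev 3: PC=5 idx=1 pred=T actual=N -> ctr[1]=1
Ev 4: PC=5 idx=1 pred=N actual=T -> ctr[1]=2
Ev 5: PC=5 idx=1 pred=T actual=N -> ctr[1]=1
Ev 6: PC=5 idx=1 pred=N actual=T -> ctr[1]=2
Ev 7: PC=5 idx=1 pred=T actual=T -> ctr[1]=3

Answer: N N T N T N T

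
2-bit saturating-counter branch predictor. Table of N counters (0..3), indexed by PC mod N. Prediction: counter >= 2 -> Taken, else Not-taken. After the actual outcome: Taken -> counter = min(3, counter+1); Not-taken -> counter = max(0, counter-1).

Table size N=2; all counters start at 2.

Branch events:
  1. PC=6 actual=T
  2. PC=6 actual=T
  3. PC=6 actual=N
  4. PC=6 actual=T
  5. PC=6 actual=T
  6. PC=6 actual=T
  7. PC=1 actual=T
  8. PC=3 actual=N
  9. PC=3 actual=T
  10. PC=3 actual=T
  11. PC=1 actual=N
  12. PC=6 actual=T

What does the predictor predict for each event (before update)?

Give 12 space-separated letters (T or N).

Ev 1: PC=6 idx=0 pred=T actual=T -> ctr[0]=3
Ev 2: PC=6 idx=0 pred=T actual=T -> ctr[0]=3
Ev 3: PC=6 idx=0 pred=T actual=N -> ctr[0]=2
Ev 4: PC=6 idx=0 pred=T actual=T -> ctr[0]=3
Ev 5: PC=6 idx=0 pred=T actual=T -> ctr[0]=3
Ev 6: PC=6 idx=0 pred=T actual=T -> ctr[0]=3
Ev 7: PC=1 idx=1 pred=T actual=T -> ctr[1]=3
Ev 8: PC=3 idx=1 pred=T actual=N -> ctr[1]=2
Ev 9: PC=3 idx=1 pred=T actual=T -> ctr[1]=3
Ev 10: PC=3 idx=1 pred=T actual=T -> ctr[1]=3
Ev 11: PC=1 idx=1 pred=T actual=N -> ctr[1]=2
Ev 12: PC=6 idx=0 pred=T actual=T -> ctr[0]=3

Answer: T T T T T T T T T T T T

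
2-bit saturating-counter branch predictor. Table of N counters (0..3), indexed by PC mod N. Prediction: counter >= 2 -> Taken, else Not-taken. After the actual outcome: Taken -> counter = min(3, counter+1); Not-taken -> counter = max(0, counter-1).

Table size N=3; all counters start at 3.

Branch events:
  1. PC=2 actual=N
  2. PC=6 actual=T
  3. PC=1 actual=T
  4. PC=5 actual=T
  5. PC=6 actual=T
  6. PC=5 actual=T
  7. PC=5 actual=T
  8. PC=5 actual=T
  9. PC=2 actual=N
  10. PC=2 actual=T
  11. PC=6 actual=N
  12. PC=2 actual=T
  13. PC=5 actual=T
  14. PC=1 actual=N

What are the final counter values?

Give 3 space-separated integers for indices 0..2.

Ev 1: PC=2 idx=2 pred=T actual=N -> ctr[2]=2
Ev 2: PC=6 idx=0 pred=T actual=T -> ctr[0]=3
Ev 3: PC=1 idx=1 pred=T actual=T -> ctr[1]=3
Ev 4: PC=5 idx=2 pred=T actual=T -> ctr[2]=3
Ev 5: PC=6 idx=0 pred=T actual=T -> ctr[0]=3
Ev 6: PC=5 idx=2 pred=T actual=T -> ctr[2]=3
Ev 7: PC=5 idx=2 pred=T actual=T -> ctr[2]=3
Ev 8: PC=5 idx=2 pred=T actual=T -> ctr[2]=3
Ev 9: PC=2 idx=2 pred=T actual=N -> ctr[2]=2
Ev 10: PC=2 idx=2 pred=T actual=T -> ctr[2]=3
Ev 11: PC=6 idx=0 pred=T actual=N -> ctr[0]=2
Ev 12: PC=2 idx=2 pred=T actual=T -> ctr[2]=3
Ev 13: PC=5 idx=2 pred=T actual=T -> ctr[2]=3
Ev 14: PC=1 idx=1 pred=T actual=N -> ctr[1]=2

Answer: 2 2 3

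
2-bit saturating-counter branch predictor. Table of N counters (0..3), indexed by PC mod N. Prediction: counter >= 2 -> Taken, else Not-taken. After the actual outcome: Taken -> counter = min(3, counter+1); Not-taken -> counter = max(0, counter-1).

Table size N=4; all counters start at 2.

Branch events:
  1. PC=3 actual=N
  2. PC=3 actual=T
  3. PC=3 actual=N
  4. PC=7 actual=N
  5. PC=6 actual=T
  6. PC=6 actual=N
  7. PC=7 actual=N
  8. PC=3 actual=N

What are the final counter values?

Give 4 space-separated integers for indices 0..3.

Answer: 2 2 2 0

Derivation:
Ev 1: PC=3 idx=3 pred=T actual=N -> ctr[3]=1
Ev 2: PC=3 idx=3 pred=N actual=T -> ctr[3]=2
Ev 3: PC=3 idx=3 pred=T actual=N -> ctr[3]=1
Ev 4: PC=7 idx=3 pred=N actual=N -> ctr[3]=0
Ev 5: PC=6 idx=2 pred=T actual=T -> ctr[2]=3
Ev 6: PC=6 idx=2 pred=T actual=N -> ctr[2]=2
Ev 7: PC=7 idx=3 pred=N actual=N -> ctr[3]=0
Ev 8: PC=3 idx=3 pred=N actual=N -> ctr[3]=0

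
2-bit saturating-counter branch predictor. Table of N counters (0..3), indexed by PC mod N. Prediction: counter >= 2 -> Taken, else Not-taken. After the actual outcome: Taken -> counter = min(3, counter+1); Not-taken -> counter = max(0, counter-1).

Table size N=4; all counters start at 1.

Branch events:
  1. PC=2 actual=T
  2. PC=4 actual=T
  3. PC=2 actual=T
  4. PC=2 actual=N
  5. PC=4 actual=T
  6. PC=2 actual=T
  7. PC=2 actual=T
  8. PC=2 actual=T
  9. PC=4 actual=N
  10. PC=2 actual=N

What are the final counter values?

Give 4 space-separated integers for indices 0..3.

Ev 1: PC=2 idx=2 pred=N actual=T -> ctr[2]=2
Ev 2: PC=4 idx=0 pred=N actual=T -> ctr[0]=2
Ev 3: PC=2 idx=2 pred=T actual=T -> ctr[2]=3
Ev 4: PC=2 idx=2 pred=T actual=N -> ctr[2]=2
Ev 5: PC=4 idx=0 pred=T actual=T -> ctr[0]=3
Ev 6: PC=2 idx=2 pred=T actual=T -> ctr[2]=3
Ev 7: PC=2 idx=2 pred=T actual=T -> ctr[2]=3
Ev 8: PC=2 idx=2 pred=T actual=T -> ctr[2]=3
Ev 9: PC=4 idx=0 pred=T actual=N -> ctr[0]=2
Ev 10: PC=2 idx=2 pred=T actual=N -> ctr[2]=2

Answer: 2 1 2 1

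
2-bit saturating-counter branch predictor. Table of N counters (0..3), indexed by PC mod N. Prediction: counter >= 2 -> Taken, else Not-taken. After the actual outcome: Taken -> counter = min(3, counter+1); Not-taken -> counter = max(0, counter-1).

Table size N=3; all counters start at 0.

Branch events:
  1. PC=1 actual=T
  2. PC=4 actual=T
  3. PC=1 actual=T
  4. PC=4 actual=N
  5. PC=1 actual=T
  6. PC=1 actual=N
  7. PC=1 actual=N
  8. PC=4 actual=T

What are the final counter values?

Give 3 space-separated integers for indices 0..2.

Ev 1: PC=1 idx=1 pred=N actual=T -> ctr[1]=1
Ev 2: PC=4 idx=1 pred=N actual=T -> ctr[1]=2
Ev 3: PC=1 idx=1 pred=T actual=T -> ctr[1]=3
Ev 4: PC=4 idx=1 pred=T actual=N -> ctr[1]=2
Ev 5: PC=1 idx=1 pred=T actual=T -> ctr[1]=3
Ev 6: PC=1 idx=1 pred=T actual=N -> ctr[1]=2
Ev 7: PC=1 idx=1 pred=T actual=N -> ctr[1]=1
Ev 8: PC=4 idx=1 pred=N actual=T -> ctr[1]=2

Answer: 0 2 0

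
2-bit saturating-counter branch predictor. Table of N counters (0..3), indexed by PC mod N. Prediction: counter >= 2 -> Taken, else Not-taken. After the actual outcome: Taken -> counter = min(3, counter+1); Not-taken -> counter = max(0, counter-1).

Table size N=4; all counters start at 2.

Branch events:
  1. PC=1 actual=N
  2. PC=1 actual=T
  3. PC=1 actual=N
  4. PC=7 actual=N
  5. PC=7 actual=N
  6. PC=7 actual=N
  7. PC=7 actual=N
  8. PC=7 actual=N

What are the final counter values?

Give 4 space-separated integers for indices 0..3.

Ev 1: PC=1 idx=1 pred=T actual=N -> ctr[1]=1
Ev 2: PC=1 idx=1 pred=N actual=T -> ctr[1]=2
Ev 3: PC=1 idx=1 pred=T actual=N -> ctr[1]=1
Ev 4: PC=7 idx=3 pred=T actual=N -> ctr[3]=1
Ev 5: PC=7 idx=3 pred=N actual=N -> ctr[3]=0
Ev 6: PC=7 idx=3 pred=N actual=N -> ctr[3]=0
Ev 7: PC=7 idx=3 pred=N actual=N -> ctr[3]=0
Ev 8: PC=7 idx=3 pred=N actual=N -> ctr[3]=0

Answer: 2 1 2 0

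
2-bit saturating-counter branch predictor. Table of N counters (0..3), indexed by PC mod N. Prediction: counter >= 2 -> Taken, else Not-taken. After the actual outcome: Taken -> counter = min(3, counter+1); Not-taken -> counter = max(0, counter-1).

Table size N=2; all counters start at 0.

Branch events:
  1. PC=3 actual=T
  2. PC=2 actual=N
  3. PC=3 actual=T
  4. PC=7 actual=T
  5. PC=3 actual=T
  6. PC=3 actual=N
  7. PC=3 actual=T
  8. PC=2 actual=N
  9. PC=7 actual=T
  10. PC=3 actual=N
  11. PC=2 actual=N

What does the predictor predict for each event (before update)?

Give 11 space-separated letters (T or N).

Answer: N N N T T T T N T T N

Derivation:
Ev 1: PC=3 idx=1 pred=N actual=T -> ctr[1]=1
Ev 2: PC=2 idx=0 pred=N actual=N -> ctr[0]=0
Ev 3: PC=3 idx=1 pred=N actual=T -> ctr[1]=2
Ev 4: PC=7 idx=1 pred=T actual=T -> ctr[1]=3
Ev 5: PC=3 idx=1 pred=T actual=T -> ctr[1]=3
Ev 6: PC=3 idx=1 pred=T actual=N -> ctr[1]=2
Ev 7: PC=3 idx=1 pred=T actual=T -> ctr[1]=3
Ev 8: PC=2 idx=0 pred=N actual=N -> ctr[0]=0
Ev 9: PC=7 idx=1 pred=T actual=T -> ctr[1]=3
Ev 10: PC=3 idx=1 pred=T actual=N -> ctr[1]=2
Ev 11: PC=2 idx=0 pred=N actual=N -> ctr[0]=0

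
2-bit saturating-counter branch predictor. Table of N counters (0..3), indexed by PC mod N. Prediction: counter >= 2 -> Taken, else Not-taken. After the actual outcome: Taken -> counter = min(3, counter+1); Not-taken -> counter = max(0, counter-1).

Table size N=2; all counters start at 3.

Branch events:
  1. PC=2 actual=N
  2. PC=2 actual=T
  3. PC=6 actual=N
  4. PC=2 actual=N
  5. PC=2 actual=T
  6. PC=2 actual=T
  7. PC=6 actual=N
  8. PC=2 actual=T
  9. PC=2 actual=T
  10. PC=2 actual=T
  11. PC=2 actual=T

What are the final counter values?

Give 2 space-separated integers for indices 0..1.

Ev 1: PC=2 idx=0 pred=T actual=N -> ctr[0]=2
Ev 2: PC=2 idx=0 pred=T actual=T -> ctr[0]=3
Ev 3: PC=6 idx=0 pred=T actual=N -> ctr[0]=2
Ev 4: PC=2 idx=0 pred=T actual=N -> ctr[0]=1
Ev 5: PC=2 idx=0 pred=N actual=T -> ctr[0]=2
Ev 6: PC=2 idx=0 pred=T actual=T -> ctr[0]=3
Ev 7: PC=6 idx=0 pred=T actual=N -> ctr[0]=2
Ev 8: PC=2 idx=0 pred=T actual=T -> ctr[0]=3
Ev 9: PC=2 idx=0 pred=T actual=T -> ctr[0]=3
Ev 10: PC=2 idx=0 pred=T actual=T -> ctr[0]=3
Ev 11: PC=2 idx=0 pred=T actual=T -> ctr[0]=3

Answer: 3 3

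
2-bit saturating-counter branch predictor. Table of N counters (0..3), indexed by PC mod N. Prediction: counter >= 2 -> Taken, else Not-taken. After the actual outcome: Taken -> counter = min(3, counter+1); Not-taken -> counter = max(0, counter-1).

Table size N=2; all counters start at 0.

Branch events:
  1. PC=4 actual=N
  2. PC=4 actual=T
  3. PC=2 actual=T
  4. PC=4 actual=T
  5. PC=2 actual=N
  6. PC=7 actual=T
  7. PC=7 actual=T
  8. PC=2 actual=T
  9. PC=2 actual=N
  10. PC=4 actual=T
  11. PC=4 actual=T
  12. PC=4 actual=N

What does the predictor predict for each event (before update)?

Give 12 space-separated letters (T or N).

Answer: N N N T T N N T T T T T

Derivation:
Ev 1: PC=4 idx=0 pred=N actual=N -> ctr[0]=0
Ev 2: PC=4 idx=0 pred=N actual=T -> ctr[0]=1
Ev 3: PC=2 idx=0 pred=N actual=T -> ctr[0]=2
Ev 4: PC=4 idx=0 pred=T actual=T -> ctr[0]=3
Ev 5: PC=2 idx=0 pred=T actual=N -> ctr[0]=2
Ev 6: PC=7 idx=1 pred=N actual=T -> ctr[1]=1
Ev 7: PC=7 idx=1 pred=N actual=T -> ctr[1]=2
Ev 8: PC=2 idx=0 pred=T actual=T -> ctr[0]=3
Ev 9: PC=2 idx=0 pred=T actual=N -> ctr[0]=2
Ev 10: PC=4 idx=0 pred=T actual=T -> ctr[0]=3
Ev 11: PC=4 idx=0 pred=T actual=T -> ctr[0]=3
Ev 12: PC=4 idx=0 pred=T actual=N -> ctr[0]=2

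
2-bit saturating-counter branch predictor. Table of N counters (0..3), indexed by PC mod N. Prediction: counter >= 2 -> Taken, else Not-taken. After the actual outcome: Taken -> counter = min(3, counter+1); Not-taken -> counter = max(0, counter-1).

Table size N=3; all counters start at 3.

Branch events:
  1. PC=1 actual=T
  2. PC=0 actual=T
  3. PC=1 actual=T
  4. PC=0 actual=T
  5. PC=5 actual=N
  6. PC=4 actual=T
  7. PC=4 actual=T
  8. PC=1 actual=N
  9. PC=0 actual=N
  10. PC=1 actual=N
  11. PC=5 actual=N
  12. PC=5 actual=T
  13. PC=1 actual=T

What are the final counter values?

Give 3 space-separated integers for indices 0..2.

Ev 1: PC=1 idx=1 pred=T actual=T -> ctr[1]=3
Ev 2: PC=0 idx=0 pred=T actual=T -> ctr[0]=3
Ev 3: PC=1 idx=1 pred=T actual=T -> ctr[1]=3
Ev 4: PC=0 idx=0 pred=T actual=T -> ctr[0]=3
Ev 5: PC=5 idx=2 pred=T actual=N -> ctr[2]=2
Ev 6: PC=4 idx=1 pred=T actual=T -> ctr[1]=3
Ev 7: PC=4 idx=1 pred=T actual=T -> ctr[1]=3
Ev 8: PC=1 idx=1 pred=T actual=N -> ctr[1]=2
Ev 9: PC=0 idx=0 pred=T actual=N -> ctr[0]=2
Ev 10: PC=1 idx=1 pred=T actual=N -> ctr[1]=1
Ev 11: PC=5 idx=2 pred=T actual=N -> ctr[2]=1
Ev 12: PC=5 idx=2 pred=N actual=T -> ctr[2]=2
Ev 13: PC=1 idx=1 pred=N actual=T -> ctr[1]=2

Answer: 2 2 2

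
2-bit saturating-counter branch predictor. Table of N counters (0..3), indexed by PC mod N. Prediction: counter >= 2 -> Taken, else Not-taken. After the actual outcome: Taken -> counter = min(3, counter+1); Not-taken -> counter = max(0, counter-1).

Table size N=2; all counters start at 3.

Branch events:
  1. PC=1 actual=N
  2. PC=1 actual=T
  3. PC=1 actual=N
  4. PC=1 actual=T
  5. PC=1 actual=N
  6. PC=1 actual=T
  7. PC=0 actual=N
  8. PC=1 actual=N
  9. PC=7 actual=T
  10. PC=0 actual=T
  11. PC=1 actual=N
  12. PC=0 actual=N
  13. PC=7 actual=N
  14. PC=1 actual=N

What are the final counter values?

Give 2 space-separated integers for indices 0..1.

Answer: 2 0

Derivation:
Ev 1: PC=1 idx=1 pred=T actual=N -> ctr[1]=2
Ev 2: PC=1 idx=1 pred=T actual=T -> ctr[1]=3
Ev 3: PC=1 idx=1 pred=T actual=N -> ctr[1]=2
Ev 4: PC=1 idx=1 pred=T actual=T -> ctr[1]=3
Ev 5: PC=1 idx=1 pred=T actual=N -> ctr[1]=2
Ev 6: PC=1 idx=1 pred=T actual=T -> ctr[1]=3
Ev 7: PC=0 idx=0 pred=T actual=N -> ctr[0]=2
Ev 8: PC=1 idx=1 pred=T actual=N -> ctr[1]=2
Ev 9: PC=7 idx=1 pred=T actual=T -> ctr[1]=3
Ev 10: PC=0 idx=0 pred=T actual=T -> ctr[0]=3
Ev 11: PC=1 idx=1 pred=T actual=N -> ctr[1]=2
Ev 12: PC=0 idx=0 pred=T actual=N -> ctr[0]=2
Ev 13: PC=7 idx=1 pred=T actual=N -> ctr[1]=1
Ev 14: PC=1 idx=1 pred=N actual=N -> ctr[1]=0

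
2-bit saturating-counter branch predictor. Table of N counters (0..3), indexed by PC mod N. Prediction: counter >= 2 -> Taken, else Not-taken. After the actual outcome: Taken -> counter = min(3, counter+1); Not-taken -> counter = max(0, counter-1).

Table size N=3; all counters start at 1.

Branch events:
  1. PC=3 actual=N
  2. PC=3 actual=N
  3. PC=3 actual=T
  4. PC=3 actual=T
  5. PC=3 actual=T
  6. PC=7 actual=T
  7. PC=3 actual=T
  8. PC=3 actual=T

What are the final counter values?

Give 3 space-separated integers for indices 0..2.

Answer: 3 2 1

Derivation:
Ev 1: PC=3 idx=0 pred=N actual=N -> ctr[0]=0
Ev 2: PC=3 idx=0 pred=N actual=N -> ctr[0]=0
Ev 3: PC=3 idx=0 pred=N actual=T -> ctr[0]=1
Ev 4: PC=3 idx=0 pred=N actual=T -> ctr[0]=2
Ev 5: PC=3 idx=0 pred=T actual=T -> ctr[0]=3
Ev 6: PC=7 idx=1 pred=N actual=T -> ctr[1]=2
Ev 7: PC=3 idx=0 pred=T actual=T -> ctr[0]=3
Ev 8: PC=3 idx=0 pred=T actual=T -> ctr[0]=3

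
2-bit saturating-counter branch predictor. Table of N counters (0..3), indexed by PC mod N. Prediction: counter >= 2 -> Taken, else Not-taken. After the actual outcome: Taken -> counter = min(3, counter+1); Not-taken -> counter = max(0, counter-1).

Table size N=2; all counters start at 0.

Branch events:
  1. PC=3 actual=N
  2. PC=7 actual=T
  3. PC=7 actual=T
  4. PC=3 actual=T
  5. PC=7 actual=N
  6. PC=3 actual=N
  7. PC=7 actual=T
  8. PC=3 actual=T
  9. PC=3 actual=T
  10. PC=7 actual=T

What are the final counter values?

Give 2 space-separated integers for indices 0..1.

Answer: 0 3

Derivation:
Ev 1: PC=3 idx=1 pred=N actual=N -> ctr[1]=0
Ev 2: PC=7 idx=1 pred=N actual=T -> ctr[1]=1
Ev 3: PC=7 idx=1 pred=N actual=T -> ctr[1]=2
Ev 4: PC=3 idx=1 pred=T actual=T -> ctr[1]=3
Ev 5: PC=7 idx=1 pred=T actual=N -> ctr[1]=2
Ev 6: PC=3 idx=1 pred=T actual=N -> ctr[1]=1
Ev 7: PC=7 idx=1 pred=N actual=T -> ctr[1]=2
Ev 8: PC=3 idx=1 pred=T actual=T -> ctr[1]=3
Ev 9: PC=3 idx=1 pred=T actual=T -> ctr[1]=3
Ev 10: PC=7 idx=1 pred=T actual=T -> ctr[1]=3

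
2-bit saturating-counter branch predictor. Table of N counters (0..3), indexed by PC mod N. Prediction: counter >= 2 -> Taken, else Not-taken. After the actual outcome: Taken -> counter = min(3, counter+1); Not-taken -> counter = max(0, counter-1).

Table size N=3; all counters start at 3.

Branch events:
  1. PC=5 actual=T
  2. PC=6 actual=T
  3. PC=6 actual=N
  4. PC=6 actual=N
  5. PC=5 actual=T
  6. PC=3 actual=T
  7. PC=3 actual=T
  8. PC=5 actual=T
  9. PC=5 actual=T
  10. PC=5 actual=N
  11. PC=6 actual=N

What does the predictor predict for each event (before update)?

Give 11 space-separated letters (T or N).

Ev 1: PC=5 idx=2 pred=T actual=T -> ctr[2]=3
Ev 2: PC=6 idx=0 pred=T actual=T -> ctr[0]=3
Ev 3: PC=6 idx=0 pred=T actual=N -> ctr[0]=2
Ev 4: PC=6 idx=0 pred=T actual=N -> ctr[0]=1
Ev 5: PC=5 idx=2 pred=T actual=T -> ctr[2]=3
Ev 6: PC=3 idx=0 pred=N actual=T -> ctr[0]=2
Ev 7: PC=3 idx=0 pred=T actual=T -> ctr[0]=3
Ev 8: PC=5 idx=2 pred=T actual=T -> ctr[2]=3
Ev 9: PC=5 idx=2 pred=T actual=T -> ctr[2]=3
Ev 10: PC=5 idx=2 pred=T actual=N -> ctr[2]=2
Ev 11: PC=6 idx=0 pred=T actual=N -> ctr[0]=2

Answer: T T T T T N T T T T T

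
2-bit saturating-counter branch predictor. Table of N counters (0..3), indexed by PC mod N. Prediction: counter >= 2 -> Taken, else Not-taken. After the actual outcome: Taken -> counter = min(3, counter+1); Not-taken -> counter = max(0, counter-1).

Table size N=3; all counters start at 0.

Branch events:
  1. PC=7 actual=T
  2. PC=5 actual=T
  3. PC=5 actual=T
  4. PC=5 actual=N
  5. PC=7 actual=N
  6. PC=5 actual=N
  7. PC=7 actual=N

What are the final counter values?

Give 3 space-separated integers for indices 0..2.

Ev 1: PC=7 idx=1 pred=N actual=T -> ctr[1]=1
Ev 2: PC=5 idx=2 pred=N actual=T -> ctr[2]=1
Ev 3: PC=5 idx=2 pred=N actual=T -> ctr[2]=2
Ev 4: PC=5 idx=2 pred=T actual=N -> ctr[2]=1
Ev 5: PC=7 idx=1 pred=N actual=N -> ctr[1]=0
Ev 6: PC=5 idx=2 pred=N actual=N -> ctr[2]=0
Ev 7: PC=7 idx=1 pred=N actual=N -> ctr[1]=0

Answer: 0 0 0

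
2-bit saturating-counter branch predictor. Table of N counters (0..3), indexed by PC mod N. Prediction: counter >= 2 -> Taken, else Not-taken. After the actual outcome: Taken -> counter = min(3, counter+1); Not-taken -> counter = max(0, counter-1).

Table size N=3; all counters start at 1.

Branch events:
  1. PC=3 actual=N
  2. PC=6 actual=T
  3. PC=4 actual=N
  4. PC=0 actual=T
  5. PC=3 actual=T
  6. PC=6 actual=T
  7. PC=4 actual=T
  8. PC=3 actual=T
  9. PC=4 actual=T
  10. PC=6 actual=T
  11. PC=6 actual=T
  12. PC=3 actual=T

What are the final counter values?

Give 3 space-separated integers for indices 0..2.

Ev 1: PC=3 idx=0 pred=N actual=N -> ctr[0]=0
Ev 2: PC=6 idx=0 pred=N actual=T -> ctr[0]=1
Ev 3: PC=4 idx=1 pred=N actual=N -> ctr[1]=0
Ev 4: PC=0 idx=0 pred=N actual=T -> ctr[0]=2
Ev 5: PC=3 idx=0 pred=T actual=T -> ctr[0]=3
Ev 6: PC=6 idx=0 pred=T actual=T -> ctr[0]=3
Ev 7: PC=4 idx=1 pred=N actual=T -> ctr[1]=1
Ev 8: PC=3 idx=0 pred=T actual=T -> ctr[0]=3
Ev 9: PC=4 idx=1 pred=N actual=T -> ctr[1]=2
Ev 10: PC=6 idx=0 pred=T actual=T -> ctr[0]=3
Ev 11: PC=6 idx=0 pred=T actual=T -> ctr[0]=3
Ev 12: PC=3 idx=0 pred=T actual=T -> ctr[0]=3

Answer: 3 2 1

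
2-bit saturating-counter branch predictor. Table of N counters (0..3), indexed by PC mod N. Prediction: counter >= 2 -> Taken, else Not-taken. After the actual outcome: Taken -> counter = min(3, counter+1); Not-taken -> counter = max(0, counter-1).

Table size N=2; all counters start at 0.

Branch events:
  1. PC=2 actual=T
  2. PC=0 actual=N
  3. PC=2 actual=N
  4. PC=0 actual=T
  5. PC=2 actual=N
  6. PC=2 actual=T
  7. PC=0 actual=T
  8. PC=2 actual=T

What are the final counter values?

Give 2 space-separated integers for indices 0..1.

Answer: 3 0

Derivation:
Ev 1: PC=2 idx=0 pred=N actual=T -> ctr[0]=1
Ev 2: PC=0 idx=0 pred=N actual=N -> ctr[0]=0
Ev 3: PC=2 idx=0 pred=N actual=N -> ctr[0]=0
Ev 4: PC=0 idx=0 pred=N actual=T -> ctr[0]=1
Ev 5: PC=2 idx=0 pred=N actual=N -> ctr[0]=0
Ev 6: PC=2 idx=0 pred=N actual=T -> ctr[0]=1
Ev 7: PC=0 idx=0 pred=N actual=T -> ctr[0]=2
Ev 8: PC=2 idx=0 pred=T actual=T -> ctr[0]=3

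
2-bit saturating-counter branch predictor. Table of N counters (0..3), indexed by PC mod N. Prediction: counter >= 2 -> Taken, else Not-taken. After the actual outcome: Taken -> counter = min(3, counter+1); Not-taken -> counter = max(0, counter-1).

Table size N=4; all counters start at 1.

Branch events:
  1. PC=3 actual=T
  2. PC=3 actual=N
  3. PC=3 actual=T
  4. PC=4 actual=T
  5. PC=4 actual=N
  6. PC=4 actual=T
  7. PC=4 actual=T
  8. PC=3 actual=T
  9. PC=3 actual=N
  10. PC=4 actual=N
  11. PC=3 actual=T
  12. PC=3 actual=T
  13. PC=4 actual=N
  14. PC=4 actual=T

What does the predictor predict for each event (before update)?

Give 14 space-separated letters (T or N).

Answer: N T N N T N T T T T T T T N

Derivation:
Ev 1: PC=3 idx=3 pred=N actual=T -> ctr[3]=2
Ev 2: PC=3 idx=3 pred=T actual=N -> ctr[3]=1
Ev 3: PC=3 idx=3 pred=N actual=T -> ctr[3]=2
Ev 4: PC=4 idx=0 pred=N actual=T -> ctr[0]=2
Ev 5: PC=4 idx=0 pred=T actual=N -> ctr[0]=1
Ev 6: PC=4 idx=0 pred=N actual=T -> ctr[0]=2
Ev 7: PC=4 idx=0 pred=T actual=T -> ctr[0]=3
Ev 8: PC=3 idx=3 pred=T actual=T -> ctr[3]=3
Ev 9: PC=3 idx=3 pred=T actual=N -> ctr[3]=2
Ev 10: PC=4 idx=0 pred=T actual=N -> ctr[0]=2
Ev 11: PC=3 idx=3 pred=T actual=T -> ctr[3]=3
Ev 12: PC=3 idx=3 pred=T actual=T -> ctr[3]=3
Ev 13: PC=4 idx=0 pred=T actual=N -> ctr[0]=1
Ev 14: PC=4 idx=0 pred=N actual=T -> ctr[0]=2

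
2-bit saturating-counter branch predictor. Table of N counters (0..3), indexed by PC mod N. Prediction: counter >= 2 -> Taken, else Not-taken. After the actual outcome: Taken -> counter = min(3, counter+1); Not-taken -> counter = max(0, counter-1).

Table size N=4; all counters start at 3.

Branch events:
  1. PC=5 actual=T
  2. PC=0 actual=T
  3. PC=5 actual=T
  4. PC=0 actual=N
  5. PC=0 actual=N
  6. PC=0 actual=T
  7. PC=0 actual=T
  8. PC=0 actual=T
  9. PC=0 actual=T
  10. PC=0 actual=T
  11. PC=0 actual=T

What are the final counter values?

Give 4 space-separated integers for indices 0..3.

Answer: 3 3 3 3

Derivation:
Ev 1: PC=5 idx=1 pred=T actual=T -> ctr[1]=3
Ev 2: PC=0 idx=0 pred=T actual=T -> ctr[0]=3
Ev 3: PC=5 idx=1 pred=T actual=T -> ctr[1]=3
Ev 4: PC=0 idx=0 pred=T actual=N -> ctr[0]=2
Ev 5: PC=0 idx=0 pred=T actual=N -> ctr[0]=1
Ev 6: PC=0 idx=0 pred=N actual=T -> ctr[0]=2
Ev 7: PC=0 idx=0 pred=T actual=T -> ctr[0]=3
Ev 8: PC=0 idx=0 pred=T actual=T -> ctr[0]=3
Ev 9: PC=0 idx=0 pred=T actual=T -> ctr[0]=3
Ev 10: PC=0 idx=0 pred=T actual=T -> ctr[0]=3
Ev 11: PC=0 idx=0 pred=T actual=T -> ctr[0]=3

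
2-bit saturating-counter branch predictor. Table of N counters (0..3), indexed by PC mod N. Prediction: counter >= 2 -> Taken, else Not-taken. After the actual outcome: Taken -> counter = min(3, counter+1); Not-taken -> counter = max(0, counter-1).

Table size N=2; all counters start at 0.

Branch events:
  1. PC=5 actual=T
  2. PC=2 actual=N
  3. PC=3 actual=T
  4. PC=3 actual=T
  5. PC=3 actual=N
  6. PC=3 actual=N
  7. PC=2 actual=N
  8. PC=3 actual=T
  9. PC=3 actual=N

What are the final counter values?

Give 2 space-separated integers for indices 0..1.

Answer: 0 1

Derivation:
Ev 1: PC=5 idx=1 pred=N actual=T -> ctr[1]=1
Ev 2: PC=2 idx=0 pred=N actual=N -> ctr[0]=0
Ev 3: PC=3 idx=1 pred=N actual=T -> ctr[1]=2
Ev 4: PC=3 idx=1 pred=T actual=T -> ctr[1]=3
Ev 5: PC=3 idx=1 pred=T actual=N -> ctr[1]=2
Ev 6: PC=3 idx=1 pred=T actual=N -> ctr[1]=1
Ev 7: PC=2 idx=0 pred=N actual=N -> ctr[0]=0
Ev 8: PC=3 idx=1 pred=N actual=T -> ctr[1]=2
Ev 9: PC=3 idx=1 pred=T actual=N -> ctr[1]=1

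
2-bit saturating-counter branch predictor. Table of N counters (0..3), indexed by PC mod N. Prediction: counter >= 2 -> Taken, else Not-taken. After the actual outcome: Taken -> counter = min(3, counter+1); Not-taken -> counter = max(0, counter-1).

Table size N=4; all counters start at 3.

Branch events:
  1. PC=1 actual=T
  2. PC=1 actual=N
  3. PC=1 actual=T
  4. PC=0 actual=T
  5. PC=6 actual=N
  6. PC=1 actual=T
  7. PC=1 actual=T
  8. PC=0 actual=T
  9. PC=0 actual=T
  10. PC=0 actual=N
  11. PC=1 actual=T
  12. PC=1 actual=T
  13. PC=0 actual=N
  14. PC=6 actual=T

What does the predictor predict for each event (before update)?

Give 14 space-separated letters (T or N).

Ev 1: PC=1 idx=1 pred=T actual=T -> ctr[1]=3
Ev 2: PC=1 idx=1 pred=T actual=N -> ctr[1]=2
Ev 3: PC=1 idx=1 pred=T actual=T -> ctr[1]=3
Ev 4: PC=0 idx=0 pred=T actual=T -> ctr[0]=3
Ev 5: PC=6 idx=2 pred=T actual=N -> ctr[2]=2
Ev 6: PC=1 idx=1 pred=T actual=T -> ctr[1]=3
Ev 7: PC=1 idx=1 pred=T actual=T -> ctr[1]=3
Ev 8: PC=0 idx=0 pred=T actual=T -> ctr[0]=3
Ev 9: PC=0 idx=0 pred=T actual=T -> ctr[0]=3
Ev 10: PC=0 idx=0 pred=T actual=N -> ctr[0]=2
Ev 11: PC=1 idx=1 pred=T actual=T -> ctr[1]=3
Ev 12: PC=1 idx=1 pred=T actual=T -> ctr[1]=3
Ev 13: PC=0 idx=0 pred=T actual=N -> ctr[0]=1
Ev 14: PC=6 idx=2 pred=T actual=T -> ctr[2]=3

Answer: T T T T T T T T T T T T T T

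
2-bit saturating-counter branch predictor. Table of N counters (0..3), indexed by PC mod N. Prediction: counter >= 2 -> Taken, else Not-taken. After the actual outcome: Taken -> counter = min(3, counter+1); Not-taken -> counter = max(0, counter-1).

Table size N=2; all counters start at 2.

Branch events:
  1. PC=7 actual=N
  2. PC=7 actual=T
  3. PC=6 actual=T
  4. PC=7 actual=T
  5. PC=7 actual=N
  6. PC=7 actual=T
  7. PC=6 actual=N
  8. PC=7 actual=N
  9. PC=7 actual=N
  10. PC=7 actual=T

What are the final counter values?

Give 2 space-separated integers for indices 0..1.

Ev 1: PC=7 idx=1 pred=T actual=N -> ctr[1]=1
Ev 2: PC=7 idx=1 pred=N actual=T -> ctr[1]=2
Ev 3: PC=6 idx=0 pred=T actual=T -> ctr[0]=3
Ev 4: PC=7 idx=1 pred=T actual=T -> ctr[1]=3
Ev 5: PC=7 idx=1 pred=T actual=N -> ctr[1]=2
Ev 6: PC=7 idx=1 pred=T actual=T -> ctr[1]=3
Ev 7: PC=6 idx=0 pred=T actual=N -> ctr[0]=2
Ev 8: PC=7 idx=1 pred=T actual=N -> ctr[1]=2
Ev 9: PC=7 idx=1 pred=T actual=N -> ctr[1]=1
Ev 10: PC=7 idx=1 pred=N actual=T -> ctr[1]=2

Answer: 2 2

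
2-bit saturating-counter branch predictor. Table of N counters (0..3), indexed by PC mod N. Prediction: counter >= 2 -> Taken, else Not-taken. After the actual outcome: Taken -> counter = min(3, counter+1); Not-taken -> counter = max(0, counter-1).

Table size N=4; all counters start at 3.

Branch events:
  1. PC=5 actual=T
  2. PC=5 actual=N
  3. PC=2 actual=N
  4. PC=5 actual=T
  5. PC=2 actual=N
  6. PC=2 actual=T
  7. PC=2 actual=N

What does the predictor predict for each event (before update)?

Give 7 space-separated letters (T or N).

Answer: T T T T T N T

Derivation:
Ev 1: PC=5 idx=1 pred=T actual=T -> ctr[1]=3
Ev 2: PC=5 idx=1 pred=T actual=N -> ctr[1]=2
Ev 3: PC=2 idx=2 pred=T actual=N -> ctr[2]=2
Ev 4: PC=5 idx=1 pred=T actual=T -> ctr[1]=3
Ev 5: PC=2 idx=2 pred=T actual=N -> ctr[2]=1
Ev 6: PC=2 idx=2 pred=N actual=T -> ctr[2]=2
Ev 7: PC=2 idx=2 pred=T actual=N -> ctr[2]=1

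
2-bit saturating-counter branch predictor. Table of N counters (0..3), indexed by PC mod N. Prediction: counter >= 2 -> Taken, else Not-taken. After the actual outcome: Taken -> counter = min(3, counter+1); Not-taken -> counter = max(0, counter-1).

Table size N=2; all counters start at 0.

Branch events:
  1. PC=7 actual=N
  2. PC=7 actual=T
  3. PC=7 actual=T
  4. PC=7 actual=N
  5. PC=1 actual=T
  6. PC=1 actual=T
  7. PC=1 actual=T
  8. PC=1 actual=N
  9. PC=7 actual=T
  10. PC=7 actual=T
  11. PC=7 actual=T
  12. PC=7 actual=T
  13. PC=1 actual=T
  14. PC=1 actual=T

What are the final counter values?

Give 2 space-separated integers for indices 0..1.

Ev 1: PC=7 idx=1 pred=N actual=N -> ctr[1]=0
Ev 2: PC=7 idx=1 pred=N actual=T -> ctr[1]=1
Ev 3: PC=7 idx=1 pred=N actual=T -> ctr[1]=2
Ev 4: PC=7 idx=1 pred=T actual=N -> ctr[1]=1
Ev 5: PC=1 idx=1 pred=N actual=T -> ctr[1]=2
Ev 6: PC=1 idx=1 pred=T actual=T -> ctr[1]=3
Ev 7: PC=1 idx=1 pred=T actual=T -> ctr[1]=3
Ev 8: PC=1 idx=1 pred=T actual=N -> ctr[1]=2
Ev 9: PC=7 idx=1 pred=T actual=T -> ctr[1]=3
Ev 10: PC=7 idx=1 pred=T actual=T -> ctr[1]=3
Ev 11: PC=7 idx=1 pred=T actual=T -> ctr[1]=3
Ev 12: PC=7 idx=1 pred=T actual=T -> ctr[1]=3
Ev 13: PC=1 idx=1 pred=T actual=T -> ctr[1]=3
Ev 14: PC=1 idx=1 pred=T actual=T -> ctr[1]=3

Answer: 0 3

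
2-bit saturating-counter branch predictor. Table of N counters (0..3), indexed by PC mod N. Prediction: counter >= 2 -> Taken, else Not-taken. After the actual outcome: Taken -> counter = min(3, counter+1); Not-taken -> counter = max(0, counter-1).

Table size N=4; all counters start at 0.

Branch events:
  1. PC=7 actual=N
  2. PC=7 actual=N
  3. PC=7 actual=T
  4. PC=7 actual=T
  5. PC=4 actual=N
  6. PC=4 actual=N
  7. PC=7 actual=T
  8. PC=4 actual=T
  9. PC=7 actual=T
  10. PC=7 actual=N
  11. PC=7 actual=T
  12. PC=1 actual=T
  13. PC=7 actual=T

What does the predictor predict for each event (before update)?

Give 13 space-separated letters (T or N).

Answer: N N N N N N T N T T T N T

Derivation:
Ev 1: PC=7 idx=3 pred=N actual=N -> ctr[3]=0
Ev 2: PC=7 idx=3 pred=N actual=N -> ctr[3]=0
Ev 3: PC=7 idx=3 pred=N actual=T -> ctr[3]=1
Ev 4: PC=7 idx=3 pred=N actual=T -> ctr[3]=2
Ev 5: PC=4 idx=0 pred=N actual=N -> ctr[0]=0
Ev 6: PC=4 idx=0 pred=N actual=N -> ctr[0]=0
Ev 7: PC=7 idx=3 pred=T actual=T -> ctr[3]=3
Ev 8: PC=4 idx=0 pred=N actual=T -> ctr[0]=1
Ev 9: PC=7 idx=3 pred=T actual=T -> ctr[3]=3
Ev 10: PC=7 idx=3 pred=T actual=N -> ctr[3]=2
Ev 11: PC=7 idx=3 pred=T actual=T -> ctr[3]=3
Ev 12: PC=1 idx=1 pred=N actual=T -> ctr[1]=1
Ev 13: PC=7 idx=3 pred=T actual=T -> ctr[3]=3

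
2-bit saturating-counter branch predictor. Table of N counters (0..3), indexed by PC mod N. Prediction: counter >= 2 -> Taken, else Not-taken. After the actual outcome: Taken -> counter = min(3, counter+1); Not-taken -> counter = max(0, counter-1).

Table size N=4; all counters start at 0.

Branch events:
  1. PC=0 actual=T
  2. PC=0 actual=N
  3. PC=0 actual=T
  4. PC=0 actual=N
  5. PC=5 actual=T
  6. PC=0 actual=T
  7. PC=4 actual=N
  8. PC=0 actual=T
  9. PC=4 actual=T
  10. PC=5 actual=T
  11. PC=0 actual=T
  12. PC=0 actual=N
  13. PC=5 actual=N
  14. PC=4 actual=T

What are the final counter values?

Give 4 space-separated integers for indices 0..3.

Ev 1: PC=0 idx=0 pred=N actual=T -> ctr[0]=1
Ev 2: PC=0 idx=0 pred=N actual=N -> ctr[0]=0
Ev 3: PC=0 idx=0 pred=N actual=T -> ctr[0]=1
Ev 4: PC=0 idx=0 pred=N actual=N -> ctr[0]=0
Ev 5: PC=5 idx=1 pred=N actual=T -> ctr[1]=1
Ev 6: PC=0 idx=0 pred=N actual=T -> ctr[0]=1
Ev 7: PC=4 idx=0 pred=N actual=N -> ctr[0]=0
Ev 8: PC=0 idx=0 pred=N actual=T -> ctr[0]=1
Ev 9: PC=4 idx=0 pred=N actual=T -> ctr[0]=2
Ev 10: PC=5 idx=1 pred=N actual=T -> ctr[1]=2
Ev 11: PC=0 idx=0 pred=T actual=T -> ctr[0]=3
Ev 12: PC=0 idx=0 pred=T actual=N -> ctr[0]=2
Ev 13: PC=5 idx=1 pred=T actual=N -> ctr[1]=1
Ev 14: PC=4 idx=0 pred=T actual=T -> ctr[0]=3

Answer: 3 1 0 0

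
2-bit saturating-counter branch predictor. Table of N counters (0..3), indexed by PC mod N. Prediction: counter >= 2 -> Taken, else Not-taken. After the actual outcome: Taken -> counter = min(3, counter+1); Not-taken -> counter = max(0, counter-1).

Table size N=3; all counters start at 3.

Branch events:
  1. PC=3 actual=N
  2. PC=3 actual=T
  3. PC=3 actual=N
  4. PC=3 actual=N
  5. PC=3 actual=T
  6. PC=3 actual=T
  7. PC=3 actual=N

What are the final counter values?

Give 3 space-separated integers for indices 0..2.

Ev 1: PC=3 idx=0 pred=T actual=N -> ctr[0]=2
Ev 2: PC=3 idx=0 pred=T actual=T -> ctr[0]=3
Ev 3: PC=3 idx=0 pred=T actual=N -> ctr[0]=2
Ev 4: PC=3 idx=0 pred=T actual=N -> ctr[0]=1
Ev 5: PC=3 idx=0 pred=N actual=T -> ctr[0]=2
Ev 6: PC=3 idx=0 pred=T actual=T -> ctr[0]=3
Ev 7: PC=3 idx=0 pred=T actual=N -> ctr[0]=2

Answer: 2 3 3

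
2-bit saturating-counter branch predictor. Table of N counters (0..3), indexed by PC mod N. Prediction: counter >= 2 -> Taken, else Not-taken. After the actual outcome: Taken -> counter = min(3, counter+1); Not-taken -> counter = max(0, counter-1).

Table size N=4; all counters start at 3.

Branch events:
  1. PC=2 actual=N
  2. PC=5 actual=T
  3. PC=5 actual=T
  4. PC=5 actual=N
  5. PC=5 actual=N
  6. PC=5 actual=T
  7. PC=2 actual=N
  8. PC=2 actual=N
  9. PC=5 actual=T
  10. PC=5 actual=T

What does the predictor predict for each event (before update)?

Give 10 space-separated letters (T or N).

Answer: T T T T T N T N T T

Derivation:
Ev 1: PC=2 idx=2 pred=T actual=N -> ctr[2]=2
Ev 2: PC=5 idx=1 pred=T actual=T -> ctr[1]=3
Ev 3: PC=5 idx=1 pred=T actual=T -> ctr[1]=3
Ev 4: PC=5 idx=1 pred=T actual=N -> ctr[1]=2
Ev 5: PC=5 idx=1 pred=T actual=N -> ctr[1]=1
Ev 6: PC=5 idx=1 pred=N actual=T -> ctr[1]=2
Ev 7: PC=2 idx=2 pred=T actual=N -> ctr[2]=1
Ev 8: PC=2 idx=2 pred=N actual=N -> ctr[2]=0
Ev 9: PC=5 idx=1 pred=T actual=T -> ctr[1]=3
Ev 10: PC=5 idx=1 pred=T actual=T -> ctr[1]=3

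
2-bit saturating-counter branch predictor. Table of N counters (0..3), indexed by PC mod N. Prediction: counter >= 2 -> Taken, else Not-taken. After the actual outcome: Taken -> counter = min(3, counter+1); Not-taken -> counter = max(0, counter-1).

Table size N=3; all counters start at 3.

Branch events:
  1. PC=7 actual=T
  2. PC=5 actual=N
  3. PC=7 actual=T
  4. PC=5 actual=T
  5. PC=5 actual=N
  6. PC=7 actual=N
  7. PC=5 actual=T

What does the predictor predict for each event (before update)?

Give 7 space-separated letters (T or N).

Ev 1: PC=7 idx=1 pred=T actual=T -> ctr[1]=3
Ev 2: PC=5 idx=2 pred=T actual=N -> ctr[2]=2
Ev 3: PC=7 idx=1 pred=T actual=T -> ctr[1]=3
Ev 4: PC=5 idx=2 pred=T actual=T -> ctr[2]=3
Ev 5: PC=5 idx=2 pred=T actual=N -> ctr[2]=2
Ev 6: PC=7 idx=1 pred=T actual=N -> ctr[1]=2
Ev 7: PC=5 idx=2 pred=T actual=T -> ctr[2]=3

Answer: T T T T T T T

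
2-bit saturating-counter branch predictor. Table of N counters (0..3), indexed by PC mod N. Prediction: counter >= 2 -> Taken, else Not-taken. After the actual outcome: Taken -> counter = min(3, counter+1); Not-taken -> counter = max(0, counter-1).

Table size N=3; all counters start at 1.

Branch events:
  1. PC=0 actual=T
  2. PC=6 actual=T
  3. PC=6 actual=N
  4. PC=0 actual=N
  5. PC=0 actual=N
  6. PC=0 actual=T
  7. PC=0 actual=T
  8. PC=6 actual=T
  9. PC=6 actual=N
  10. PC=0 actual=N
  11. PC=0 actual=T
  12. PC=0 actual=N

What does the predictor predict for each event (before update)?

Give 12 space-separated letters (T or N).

Ev 1: PC=0 idx=0 pred=N actual=T -> ctr[0]=2
Ev 2: PC=6 idx=0 pred=T actual=T -> ctr[0]=3
Ev 3: PC=6 idx=0 pred=T actual=N -> ctr[0]=2
Ev 4: PC=0 idx=0 pred=T actual=N -> ctr[0]=1
Ev 5: PC=0 idx=0 pred=N actual=N -> ctr[0]=0
Ev 6: PC=0 idx=0 pred=N actual=T -> ctr[0]=1
Ev 7: PC=0 idx=0 pred=N actual=T -> ctr[0]=2
Ev 8: PC=6 idx=0 pred=T actual=T -> ctr[0]=3
Ev 9: PC=6 idx=0 pred=T actual=N -> ctr[0]=2
Ev 10: PC=0 idx=0 pred=T actual=N -> ctr[0]=1
Ev 11: PC=0 idx=0 pred=N actual=T -> ctr[0]=2
Ev 12: PC=0 idx=0 pred=T actual=N -> ctr[0]=1

Answer: N T T T N N N T T T N T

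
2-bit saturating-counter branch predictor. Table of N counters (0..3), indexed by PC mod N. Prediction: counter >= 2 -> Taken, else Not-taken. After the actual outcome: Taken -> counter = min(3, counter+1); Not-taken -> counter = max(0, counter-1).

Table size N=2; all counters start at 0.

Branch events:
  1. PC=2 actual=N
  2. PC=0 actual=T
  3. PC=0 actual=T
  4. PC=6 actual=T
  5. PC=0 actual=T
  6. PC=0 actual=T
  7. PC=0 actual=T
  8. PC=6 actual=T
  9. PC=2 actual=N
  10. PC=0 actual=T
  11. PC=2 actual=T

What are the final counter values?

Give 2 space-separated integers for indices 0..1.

Answer: 3 0

Derivation:
Ev 1: PC=2 idx=0 pred=N actual=N -> ctr[0]=0
Ev 2: PC=0 idx=0 pred=N actual=T -> ctr[0]=1
Ev 3: PC=0 idx=0 pred=N actual=T -> ctr[0]=2
Ev 4: PC=6 idx=0 pred=T actual=T -> ctr[0]=3
Ev 5: PC=0 idx=0 pred=T actual=T -> ctr[0]=3
Ev 6: PC=0 idx=0 pred=T actual=T -> ctr[0]=3
Ev 7: PC=0 idx=0 pred=T actual=T -> ctr[0]=3
Ev 8: PC=6 idx=0 pred=T actual=T -> ctr[0]=3
Ev 9: PC=2 idx=0 pred=T actual=N -> ctr[0]=2
Ev 10: PC=0 idx=0 pred=T actual=T -> ctr[0]=3
Ev 11: PC=2 idx=0 pred=T actual=T -> ctr[0]=3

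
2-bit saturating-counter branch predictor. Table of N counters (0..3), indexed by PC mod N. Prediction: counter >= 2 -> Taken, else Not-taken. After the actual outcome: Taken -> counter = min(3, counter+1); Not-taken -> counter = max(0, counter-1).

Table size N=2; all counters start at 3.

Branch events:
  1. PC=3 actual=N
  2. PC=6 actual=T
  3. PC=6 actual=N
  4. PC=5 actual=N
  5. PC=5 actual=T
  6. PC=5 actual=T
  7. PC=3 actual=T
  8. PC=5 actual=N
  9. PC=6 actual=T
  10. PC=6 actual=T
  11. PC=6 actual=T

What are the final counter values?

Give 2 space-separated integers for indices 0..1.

Answer: 3 2

Derivation:
Ev 1: PC=3 idx=1 pred=T actual=N -> ctr[1]=2
Ev 2: PC=6 idx=0 pred=T actual=T -> ctr[0]=3
Ev 3: PC=6 idx=0 pred=T actual=N -> ctr[0]=2
Ev 4: PC=5 idx=1 pred=T actual=N -> ctr[1]=1
Ev 5: PC=5 idx=1 pred=N actual=T -> ctr[1]=2
Ev 6: PC=5 idx=1 pred=T actual=T -> ctr[1]=3
Ev 7: PC=3 idx=1 pred=T actual=T -> ctr[1]=3
Ev 8: PC=5 idx=1 pred=T actual=N -> ctr[1]=2
Ev 9: PC=6 idx=0 pred=T actual=T -> ctr[0]=3
Ev 10: PC=6 idx=0 pred=T actual=T -> ctr[0]=3
Ev 11: PC=6 idx=0 pred=T actual=T -> ctr[0]=3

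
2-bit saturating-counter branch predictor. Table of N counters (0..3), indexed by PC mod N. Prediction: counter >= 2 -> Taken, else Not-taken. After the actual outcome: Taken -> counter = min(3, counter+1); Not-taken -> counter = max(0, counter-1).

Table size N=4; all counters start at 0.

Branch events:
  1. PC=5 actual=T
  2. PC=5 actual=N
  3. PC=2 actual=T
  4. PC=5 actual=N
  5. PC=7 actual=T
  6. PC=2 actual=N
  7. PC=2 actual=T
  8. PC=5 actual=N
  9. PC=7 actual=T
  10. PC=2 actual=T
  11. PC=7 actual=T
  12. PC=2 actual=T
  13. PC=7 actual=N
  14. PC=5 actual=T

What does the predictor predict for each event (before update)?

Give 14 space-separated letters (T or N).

Answer: N N N N N N N N N N T T T N

Derivation:
Ev 1: PC=5 idx=1 pred=N actual=T -> ctr[1]=1
Ev 2: PC=5 idx=1 pred=N actual=N -> ctr[1]=0
Ev 3: PC=2 idx=2 pred=N actual=T -> ctr[2]=1
Ev 4: PC=5 idx=1 pred=N actual=N -> ctr[1]=0
Ev 5: PC=7 idx=3 pred=N actual=T -> ctr[3]=1
Ev 6: PC=2 idx=2 pred=N actual=N -> ctr[2]=0
Ev 7: PC=2 idx=2 pred=N actual=T -> ctr[2]=1
Ev 8: PC=5 idx=1 pred=N actual=N -> ctr[1]=0
Ev 9: PC=7 idx=3 pred=N actual=T -> ctr[3]=2
Ev 10: PC=2 idx=2 pred=N actual=T -> ctr[2]=2
Ev 11: PC=7 idx=3 pred=T actual=T -> ctr[3]=3
Ev 12: PC=2 idx=2 pred=T actual=T -> ctr[2]=3
Ev 13: PC=7 idx=3 pred=T actual=N -> ctr[3]=2
Ev 14: PC=5 idx=1 pred=N actual=T -> ctr[1]=1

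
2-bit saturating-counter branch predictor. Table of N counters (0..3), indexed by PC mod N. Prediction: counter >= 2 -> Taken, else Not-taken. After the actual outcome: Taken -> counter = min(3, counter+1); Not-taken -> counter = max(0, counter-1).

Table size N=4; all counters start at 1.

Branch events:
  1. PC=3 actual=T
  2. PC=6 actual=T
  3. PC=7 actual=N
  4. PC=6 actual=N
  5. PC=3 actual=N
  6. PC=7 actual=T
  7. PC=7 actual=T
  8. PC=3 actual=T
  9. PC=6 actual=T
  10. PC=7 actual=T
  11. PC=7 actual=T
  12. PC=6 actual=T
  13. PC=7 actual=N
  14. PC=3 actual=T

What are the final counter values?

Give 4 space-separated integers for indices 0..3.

Answer: 1 1 3 3

Derivation:
Ev 1: PC=3 idx=3 pred=N actual=T -> ctr[3]=2
Ev 2: PC=6 idx=2 pred=N actual=T -> ctr[2]=2
Ev 3: PC=7 idx=3 pred=T actual=N -> ctr[3]=1
Ev 4: PC=6 idx=2 pred=T actual=N -> ctr[2]=1
Ev 5: PC=3 idx=3 pred=N actual=N -> ctr[3]=0
Ev 6: PC=7 idx=3 pred=N actual=T -> ctr[3]=1
Ev 7: PC=7 idx=3 pred=N actual=T -> ctr[3]=2
Ev 8: PC=3 idx=3 pred=T actual=T -> ctr[3]=3
Ev 9: PC=6 idx=2 pred=N actual=T -> ctr[2]=2
Ev 10: PC=7 idx=3 pred=T actual=T -> ctr[3]=3
Ev 11: PC=7 idx=3 pred=T actual=T -> ctr[3]=3
Ev 12: PC=6 idx=2 pred=T actual=T -> ctr[2]=3
Ev 13: PC=7 idx=3 pred=T actual=N -> ctr[3]=2
Ev 14: PC=3 idx=3 pred=T actual=T -> ctr[3]=3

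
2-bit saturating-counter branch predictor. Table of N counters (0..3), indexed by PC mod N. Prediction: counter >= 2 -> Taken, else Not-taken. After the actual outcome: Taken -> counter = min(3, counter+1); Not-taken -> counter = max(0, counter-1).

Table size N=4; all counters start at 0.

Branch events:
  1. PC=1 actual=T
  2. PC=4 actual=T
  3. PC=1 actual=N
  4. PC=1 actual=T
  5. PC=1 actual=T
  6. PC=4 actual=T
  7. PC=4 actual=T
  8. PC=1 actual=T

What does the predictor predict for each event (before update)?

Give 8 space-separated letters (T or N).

Answer: N N N N N N T T

Derivation:
Ev 1: PC=1 idx=1 pred=N actual=T -> ctr[1]=1
Ev 2: PC=4 idx=0 pred=N actual=T -> ctr[0]=1
Ev 3: PC=1 idx=1 pred=N actual=N -> ctr[1]=0
Ev 4: PC=1 idx=1 pred=N actual=T -> ctr[1]=1
Ev 5: PC=1 idx=1 pred=N actual=T -> ctr[1]=2
Ev 6: PC=4 idx=0 pred=N actual=T -> ctr[0]=2
Ev 7: PC=4 idx=0 pred=T actual=T -> ctr[0]=3
Ev 8: PC=1 idx=1 pred=T actual=T -> ctr[1]=3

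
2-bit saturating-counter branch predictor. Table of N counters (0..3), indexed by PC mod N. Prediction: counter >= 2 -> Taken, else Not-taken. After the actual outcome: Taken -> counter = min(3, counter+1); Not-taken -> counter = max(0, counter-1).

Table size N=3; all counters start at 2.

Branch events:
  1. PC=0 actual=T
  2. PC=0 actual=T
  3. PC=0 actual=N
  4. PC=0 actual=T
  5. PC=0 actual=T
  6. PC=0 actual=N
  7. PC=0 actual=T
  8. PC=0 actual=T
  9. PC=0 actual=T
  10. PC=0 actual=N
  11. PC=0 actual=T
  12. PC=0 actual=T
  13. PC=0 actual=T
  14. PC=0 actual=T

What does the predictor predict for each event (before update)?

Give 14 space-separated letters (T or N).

Answer: T T T T T T T T T T T T T T

Derivation:
Ev 1: PC=0 idx=0 pred=T actual=T -> ctr[0]=3
Ev 2: PC=0 idx=0 pred=T actual=T -> ctr[0]=3
Ev 3: PC=0 idx=0 pred=T actual=N -> ctr[0]=2
Ev 4: PC=0 idx=0 pred=T actual=T -> ctr[0]=3
Ev 5: PC=0 idx=0 pred=T actual=T -> ctr[0]=3
Ev 6: PC=0 idx=0 pred=T actual=N -> ctr[0]=2
Ev 7: PC=0 idx=0 pred=T actual=T -> ctr[0]=3
Ev 8: PC=0 idx=0 pred=T actual=T -> ctr[0]=3
Ev 9: PC=0 idx=0 pred=T actual=T -> ctr[0]=3
Ev 10: PC=0 idx=0 pred=T actual=N -> ctr[0]=2
Ev 11: PC=0 idx=0 pred=T actual=T -> ctr[0]=3
Ev 12: PC=0 idx=0 pred=T actual=T -> ctr[0]=3
Ev 13: PC=0 idx=0 pred=T actual=T -> ctr[0]=3
Ev 14: PC=0 idx=0 pred=T actual=T -> ctr[0]=3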